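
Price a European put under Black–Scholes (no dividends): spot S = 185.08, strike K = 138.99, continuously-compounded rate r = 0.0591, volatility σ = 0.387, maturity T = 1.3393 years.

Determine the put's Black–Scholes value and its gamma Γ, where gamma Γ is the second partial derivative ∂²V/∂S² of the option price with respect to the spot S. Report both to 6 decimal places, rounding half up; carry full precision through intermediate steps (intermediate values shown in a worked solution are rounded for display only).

price = 7.946672
Γ = 0.002802

σ√T = 0.387·√1.3393 = 0.447868
d₁ = (ln(S/K) + (r+σ²/2)T) / (σ√T) = (ln(185.08/138.99) + (0.0591+0.387²/2)·1.3393) / 0.447868 = (0.286386 + 0.179445) / 0.447868 = 1.040109
d₂ = d₁ − σ√T = 1.040109 − 0.447868 = 0.592242
e^{−rT} = e^{−0.0591·1.3393} = 0.923899
N(−d₁) = 0.149145,  N(−d₂) = 0.276844
Put price V = K·e^{−rT}·N(−d₂) − S·N(−d₁) = 35.550339 − 27.603667 = 7.946672
φ(d₁) = (1/√(2π))·e^{−d₁²/2} = 0.232271
Γ = φ(d₁) / (S·σ·√T) = 0.002802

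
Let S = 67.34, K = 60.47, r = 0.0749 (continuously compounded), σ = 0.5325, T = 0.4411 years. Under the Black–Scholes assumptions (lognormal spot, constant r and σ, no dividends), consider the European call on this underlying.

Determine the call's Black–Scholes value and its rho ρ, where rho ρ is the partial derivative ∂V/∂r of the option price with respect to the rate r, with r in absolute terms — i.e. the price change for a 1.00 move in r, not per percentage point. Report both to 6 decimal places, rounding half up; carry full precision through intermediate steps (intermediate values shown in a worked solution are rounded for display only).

σ√T = 0.5325·√0.4411 = 0.353662
d₁ = (ln(S/K) + (r+σ²/2)T) / (σ√T) = (ln(67.34/60.47) + (0.0749+0.5325²/2)·0.4411) / 0.353662 = (0.107607 + 0.095577) / 0.353662 = 0.574514
d₂ = d₁ − σ√T = 0.574514 − 0.353662 = 0.220853
e^{−rT} = e^{−0.0749·0.4411} = 0.967501
N(d₁) = 0.717190,  N(d₂) = 0.587396
Call price V = S·N(d₁) − K·e^{−rT}·N(d₂) = 48.295581 − 34.365513 = 13.930068
ρ = K·T·e^{−rT}·N(d₂) = 15.158628

price = 13.930068
ρ = 15.158628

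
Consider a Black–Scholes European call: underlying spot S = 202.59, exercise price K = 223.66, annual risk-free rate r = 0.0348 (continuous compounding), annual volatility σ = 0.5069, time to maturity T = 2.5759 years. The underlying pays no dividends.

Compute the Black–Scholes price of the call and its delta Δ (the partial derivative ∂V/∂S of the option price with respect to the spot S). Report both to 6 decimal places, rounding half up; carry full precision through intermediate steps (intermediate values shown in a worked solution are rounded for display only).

price = 63.340040
Δ = 0.653706

σ√T = 0.5069·√2.5759 = 0.813555
d₁ = (ln(S/K) + (r+σ²/2)T) / (σ√T) = (ln(202.59/223.66) + (0.0348+0.5069²/2)·2.5759) / 0.813555 = (-0.098943 + 0.420577) / 0.813555 = 0.395344
d₂ = d₁ − σ√T = 0.395344 − 0.813555 = -0.418211
e^{−rT} = e^{−0.0348·2.5759} = 0.914259
N(d₁) = 0.653706,  N(d₂) = 0.337897
Call price V = S·N(d₁) − K·e^{−rT}·N(d₂) = 132.434212 − 69.094171 = 63.340040
Δ = N(d₁) = 0.653706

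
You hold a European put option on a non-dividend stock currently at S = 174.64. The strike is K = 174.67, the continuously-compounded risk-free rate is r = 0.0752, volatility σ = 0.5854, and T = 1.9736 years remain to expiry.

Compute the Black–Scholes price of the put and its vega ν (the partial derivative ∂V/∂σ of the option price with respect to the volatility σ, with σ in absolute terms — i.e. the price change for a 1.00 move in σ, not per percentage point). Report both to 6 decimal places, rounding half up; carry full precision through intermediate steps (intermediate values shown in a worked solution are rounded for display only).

σ√T = 0.5854·√1.9736 = 0.822398
d₁ = (ln(S/K) + (r+σ²/2)T) / (σ√T) = (ln(174.64/174.67) + (0.0752+0.5854²/2)·1.9736) / 0.822398 = (-0.000172 + 0.486584) / 0.822398 = 0.591456
d₂ = d₁ − σ√T = 0.591456 − 0.822398 = -0.230942
e^{−rT} = e^{−0.0752·1.9736} = 0.862074
N(−d₁) = 0.277107,  N(−d₂) = 0.591320
Put price V = K·e^{−rT}·N(−d₂) − S·N(−d₁) = 89.040042 − 48.394043 = 40.645998
φ(d₁) = (1/√(2π))·e^{−d₁²/2} = 0.334925
ν = S·φ(d₁)·√T = 82.171430

price = 40.645998
ν = 82.171430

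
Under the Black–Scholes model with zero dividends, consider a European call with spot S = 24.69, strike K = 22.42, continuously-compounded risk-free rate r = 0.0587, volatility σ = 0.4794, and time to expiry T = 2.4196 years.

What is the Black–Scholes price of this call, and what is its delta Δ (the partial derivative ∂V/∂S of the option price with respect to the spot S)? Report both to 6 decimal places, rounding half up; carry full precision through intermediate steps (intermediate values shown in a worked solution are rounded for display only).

σ√T = 0.4794·√2.4196 = 0.745710
d₁ = (ln(S/K) + (r+σ²/2)T) / (σ√T) = (ln(24.69/22.42) + (0.0587+0.4794²/2)·2.4196) / 0.745710 = (0.096445 + 0.420072) / 0.745710 = 0.692651
d₂ = d₁ − σ√T = 0.692651 − 0.745710 = -0.053058
e^{−rT} = e^{−0.0587·2.4196} = 0.867595
N(d₁) = 0.755736,  N(d₂) = 0.478843
Call price V = S·N(d₁) − K·e^{−rT}·N(d₂) = 18.659118 − 9.314197 = 9.344921
Δ = N(d₁) = 0.755736

price = 9.344921
Δ = 0.755736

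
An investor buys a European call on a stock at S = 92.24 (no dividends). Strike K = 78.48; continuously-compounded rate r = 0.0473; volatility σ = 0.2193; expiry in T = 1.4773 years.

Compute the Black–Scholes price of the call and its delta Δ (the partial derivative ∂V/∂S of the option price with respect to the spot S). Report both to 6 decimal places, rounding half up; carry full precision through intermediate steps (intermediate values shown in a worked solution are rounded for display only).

price = 21.374579
Δ = 0.841711

σ√T = 0.2193·√1.4773 = 0.266546
d₁ = (ln(S/K) + (r+σ²/2)T) / (σ√T) = (ln(92.24/78.48) + (0.0473+0.2193²/2)·1.4773) / 0.266546 = (0.161550 + 0.105400) / 0.266546 = 1.001513
d₂ = d₁ − σ√T = 1.001513 − 0.266546 = 0.734967
e^{−rT} = e^{−0.0473·1.4773} = 0.932509
N(d₁) = 0.841711,  N(d₂) = 0.768820
Call price V = S·N(d₁) − K·e^{−rT}·N(d₂) = 77.639390 − 56.264811 = 21.374579
Δ = N(d₁) = 0.841711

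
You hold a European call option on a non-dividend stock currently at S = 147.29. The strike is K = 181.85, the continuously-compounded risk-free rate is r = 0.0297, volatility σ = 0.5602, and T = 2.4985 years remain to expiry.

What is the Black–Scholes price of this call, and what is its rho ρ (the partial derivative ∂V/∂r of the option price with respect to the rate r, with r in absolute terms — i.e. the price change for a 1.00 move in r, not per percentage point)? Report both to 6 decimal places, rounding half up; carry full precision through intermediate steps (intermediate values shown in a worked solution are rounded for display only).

σ√T = 0.5602·√2.4985 = 0.885488
d₁ = (ln(S/K) + (r+σ²/2)T) / (σ√T) = (ln(147.29/181.85) + (0.0297+0.5602²/2)·2.4985) / 0.885488 = (-0.210779 + 0.466250) / 0.885488 = 0.288509
d₂ = d₁ − σ√T = 0.288509 − 0.885488 = -0.596979
e^{−rT} = e^{−0.0297·2.4985} = 0.928481
N(d₁) = 0.613521,  N(d₂) = 0.275261
Call price V = S·N(d₁) − K·e^{−rT}·N(d₂) = 90.365576 − 46.476181 = 43.889395
ρ = K·T·e^{−rT}·N(d₂) = 116.120738

price = 43.889395
ρ = 116.120738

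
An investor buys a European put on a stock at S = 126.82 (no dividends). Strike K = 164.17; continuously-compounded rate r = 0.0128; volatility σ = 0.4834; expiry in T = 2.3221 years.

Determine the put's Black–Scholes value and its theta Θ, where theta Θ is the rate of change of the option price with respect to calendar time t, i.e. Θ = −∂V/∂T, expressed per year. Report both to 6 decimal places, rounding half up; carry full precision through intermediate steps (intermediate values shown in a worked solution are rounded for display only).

σ√T = 0.4834·√2.3221 = 0.736626
d₁ = (ln(S/K) + (r+σ²/2)T) / (σ√T) = (ln(126.82/164.17) + (0.0128+0.4834²/2)·2.3221) / 0.736626 = (-0.258134 + 0.301032) / 0.736626 = 0.058236
d₂ = d₁ − σ√T = 0.058236 − 0.736626 = -0.678390
e^{−rT} = e^{−0.0128·2.3221} = 0.970715
N(−d₁) = 0.476780,  N(−d₂) = 0.751238
Put price V = K·e^{−rT}·N(−d₂) − S·N(−d₁) = 119.718909 − 60.465280 = 59.253629
φ(d₁) = (1/√(2π))·e^{−d₁²/2} = 0.398266
Θ = −S·φ(d₁)·σ/(2√T) + r·K·e^{−rT}·N(−d₂) = −8.011200 + 1.532402 = -6.478798

price = 59.253629
Θ = -6.478798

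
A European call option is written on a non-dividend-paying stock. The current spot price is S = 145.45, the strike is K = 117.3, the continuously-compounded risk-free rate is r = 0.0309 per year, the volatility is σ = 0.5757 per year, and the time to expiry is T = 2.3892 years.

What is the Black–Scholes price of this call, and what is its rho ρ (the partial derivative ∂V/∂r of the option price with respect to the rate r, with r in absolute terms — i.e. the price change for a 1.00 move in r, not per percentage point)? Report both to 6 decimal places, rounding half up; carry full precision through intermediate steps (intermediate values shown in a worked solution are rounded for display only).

price = 64.077821
ρ = 117.696839

σ√T = 0.5757·√2.3892 = 0.889862
d₁ = (ln(S/K) + (r+σ²/2)T) / (σ√T) = (ln(145.45/117.3) + (0.0309+0.5757²/2)·2.3892) / 0.889862 = (0.215098 + 0.469753) / 0.889862 = 0.769615
d₂ = d₁ − σ√T = 0.769615 − 0.889862 = -0.120247
e^{−rT} = e^{−0.0309·2.3892} = 0.928833
N(d₁) = 0.779236,  N(d₂) = 0.452144
Call price V = S·N(d₁) − K·e^{−rT}·N(d₂) = 113.339850 − 49.262029 = 64.077821
ρ = K·T·e^{−rT}·N(d₂) = 117.696839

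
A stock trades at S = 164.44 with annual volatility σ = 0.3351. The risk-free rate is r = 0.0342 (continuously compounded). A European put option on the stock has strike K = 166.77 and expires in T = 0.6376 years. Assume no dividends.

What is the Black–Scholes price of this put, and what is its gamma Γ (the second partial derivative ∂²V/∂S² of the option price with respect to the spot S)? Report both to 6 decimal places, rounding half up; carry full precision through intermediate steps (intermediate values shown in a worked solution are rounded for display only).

σ√T = 0.3351·√0.6376 = 0.267577
d₁ = (ln(S/K) + (r+σ²/2)T) / (σ√T) = (ln(164.44/166.77) + (0.0342+0.3351²/2)·0.6376) / 0.267577 = (-0.014070 + 0.057605) / 0.267577 = 0.162700
d₂ = d₁ − σ√T = 0.162700 − 0.267577 = -0.104877
e^{−rT} = e^{−0.0342·0.6376} = 0.978430
N(−d₁) = 0.435377,  N(−d₂) = 0.541763
Put price V = K·e^{−rT}·N(−d₂) − S·N(−d₁) = 88.401020 − 71.593447 = 16.807573
φ(d₁) = (1/√(2π))·e^{−d₁²/2} = 0.393697
Γ = φ(d₁) / (S·σ·√T) = 0.008948

price = 16.807573
Γ = 0.008948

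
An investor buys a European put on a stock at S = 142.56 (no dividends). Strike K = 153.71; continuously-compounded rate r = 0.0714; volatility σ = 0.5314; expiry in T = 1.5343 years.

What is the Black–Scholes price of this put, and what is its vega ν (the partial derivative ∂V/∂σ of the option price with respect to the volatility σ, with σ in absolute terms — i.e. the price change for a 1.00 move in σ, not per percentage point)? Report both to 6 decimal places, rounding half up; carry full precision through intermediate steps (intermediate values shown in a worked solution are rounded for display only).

σ√T = 0.5314·√1.5343 = 0.658229
d₁ = (ln(S/K) + (r+σ²/2)T) / (σ√T) = (ln(142.56/153.71) + (0.0714+0.5314²/2)·1.5343) / 0.658229 = (-0.075305 + 0.326181) / 0.658229 = 0.381139
d₂ = d₁ − σ√T = 0.381139 − 0.658229 = -0.277089
e^{−rT} = e^{−0.0714·1.5343} = 0.896238
N(−d₁) = 0.351550,  N(−d₂) = 0.609144
Put price V = K·e^{−rT}·N(−d₂) − S·N(−d₁) = 83.916186 − 50.116967 = 33.799219
φ(d₁) = (1/√(2π))·e^{−d₁²/2} = 0.370993
ν = S·φ(d₁)·√T = 65.511652

price = 33.799219
ν = 65.511652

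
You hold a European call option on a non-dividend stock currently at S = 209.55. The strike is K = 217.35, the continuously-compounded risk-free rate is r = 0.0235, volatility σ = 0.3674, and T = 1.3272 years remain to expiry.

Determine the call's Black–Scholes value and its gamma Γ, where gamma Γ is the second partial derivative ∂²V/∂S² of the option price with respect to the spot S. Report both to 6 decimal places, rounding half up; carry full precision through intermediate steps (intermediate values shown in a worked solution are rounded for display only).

σ√T = 0.3674·√1.3272 = 0.423260
d₁ = (ln(S/K) + (r+σ²/2)T) / (σ√T) = (ln(209.55/217.35) + (0.0235+0.3674²/2)·1.3272) / 0.423260 = (-0.036547 + 0.120764) / 0.423260 = 0.198973
d₂ = d₁ − σ√T = 0.198973 − 0.423260 = -0.224287
e^{−rT} = e^{−0.0235·1.3272} = 0.969292
N(d₁) = 0.578858,  N(d₂) = 0.411267
Call price V = S·N(d₁) − K·e^{−rT}·N(d₂) = 121.299678 − 86.643903 = 34.655774
φ(d₁) = (1/√(2π))·e^{−d₁²/2} = 0.391123
Γ = φ(d₁) / (S·σ·√T) = 0.004410

price = 34.655774
Γ = 0.004410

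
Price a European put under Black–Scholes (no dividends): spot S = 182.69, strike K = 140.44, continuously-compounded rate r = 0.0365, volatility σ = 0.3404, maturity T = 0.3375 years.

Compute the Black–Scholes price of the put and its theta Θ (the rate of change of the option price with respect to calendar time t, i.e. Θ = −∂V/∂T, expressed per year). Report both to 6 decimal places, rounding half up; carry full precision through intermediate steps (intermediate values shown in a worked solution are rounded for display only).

σ√T = 0.3404·√0.3375 = 0.197755
d₁ = (ln(S/K) + (r+σ²/2)T) / (σ√T) = (ln(182.69/140.44) + (0.0365+0.3404²/2)·0.3375) / 0.197755 = (0.263010 + 0.031872) / 0.197755 = 1.491154
d₂ = d₁ − σ√T = 1.491154 − 0.197755 = 1.293400
e^{−rT} = e^{−0.0365·0.3375} = 0.987757
N(−d₁) = 0.067960,  N(−d₂) = 0.097936
Put price V = K·e^{−rT}·N(−d₂) − S·N(−d₁) = 13.585791 − 12.415698 = 1.170092
φ(d₁) = (1/√(2π))·e^{−d₁²/2} = 0.131242
Θ = −S·φ(d₁)·σ/(2√T) + r·K·e^{−rT}·N(−d₂) = −7.024438 + 0.495881 = -6.528556

price = 1.170092
Θ = -6.528556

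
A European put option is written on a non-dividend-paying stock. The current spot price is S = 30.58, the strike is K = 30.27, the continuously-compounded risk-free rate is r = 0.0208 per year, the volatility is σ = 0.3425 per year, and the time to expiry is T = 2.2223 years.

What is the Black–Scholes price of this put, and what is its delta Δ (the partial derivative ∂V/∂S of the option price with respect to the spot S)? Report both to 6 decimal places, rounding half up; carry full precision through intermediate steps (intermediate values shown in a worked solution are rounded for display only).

σ√T = 0.3425·√2.2223 = 0.510578
d₁ = (ln(S/K) + (r+σ²/2)T) / (σ√T) = (ln(30.58/30.27) + (0.0208+0.3425²/2)·2.2223) / 0.510578 = (0.010189 + 0.176569) / 0.510578 = 0.365777
d₂ = d₁ − σ√T = 0.365777 − 0.510578 = -0.144801
e^{−rT} = e^{−0.0208·2.2223} = 0.954828
N(−d₁) = 0.357266,  N(−d₂) = 0.557566
Put price V = K·e^{−rT}·N(−d₂) − S·N(−d₁) = 16.115129 − 10.925183 = 5.189946
Δ = −N(−d₁) = -0.357266

price = 5.189946
Δ = -0.357266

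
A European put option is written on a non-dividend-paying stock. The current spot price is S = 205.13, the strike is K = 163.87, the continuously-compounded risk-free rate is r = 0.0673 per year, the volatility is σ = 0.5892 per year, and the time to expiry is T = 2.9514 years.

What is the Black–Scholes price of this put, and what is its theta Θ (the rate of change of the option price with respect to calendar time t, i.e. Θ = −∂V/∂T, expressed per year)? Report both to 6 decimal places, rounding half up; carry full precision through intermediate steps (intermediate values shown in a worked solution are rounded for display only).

σ√T = 0.5892·√2.9514 = 1.012224
d₁ = (ln(S/K) + (r+σ²/2)T) / (σ√T) = (ln(205.13/163.87) + (0.0673+0.5892²/2)·2.9514) / 1.012224 = (0.224570 + 0.710928) / 1.012224 = 0.924201
d₂ = d₁ − σ√T = 0.924201 − 1.012224 = -0.088023
e^{−rT} = e^{−0.0673·2.9514} = 0.819854
N(−d₁) = 0.177691,  N(−d₂) = 0.535071
Put price V = K·e^{−rT}·N(−d₂) − S·N(−d₁) = 71.886482 − 36.449720 = 35.436762
φ(d₁) = (1/√(2π))·e^{−d₁²/2} = 0.260276
Θ = −S·φ(d₁)·σ/(2√T) + r·K·e^{−rT}·N(−d₂) = −9.155502 + 4.837960 = -4.317542

price = 35.436762
Θ = -4.317542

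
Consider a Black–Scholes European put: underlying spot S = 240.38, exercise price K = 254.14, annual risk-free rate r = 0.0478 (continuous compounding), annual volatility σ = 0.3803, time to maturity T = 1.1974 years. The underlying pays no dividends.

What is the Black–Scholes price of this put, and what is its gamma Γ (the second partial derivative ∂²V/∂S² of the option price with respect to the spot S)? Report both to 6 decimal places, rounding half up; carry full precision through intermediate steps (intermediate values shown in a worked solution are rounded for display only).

price = 39.401833
Γ = 0.003900

σ√T = 0.3803·√1.1974 = 0.416146
d₁ = (ln(S/K) + (r+σ²/2)T) / (σ√T) = (ln(240.38/254.14) + (0.0478+0.3803²/2)·1.1974) / 0.416146 = (-0.055664 + 0.143825) / 0.416146 = 0.211849
d₂ = d₁ − σ√T = 0.211849 − 0.416146 = -0.204297
e^{−rT} = e^{−0.0478·1.1974} = 0.944371
N(−d₁) = 0.416112,  N(−d₂) = 0.580939
Put price V = K·e^{−rT}·N(−d₂) − S·N(−d₁) = 139.426912 − 100.025080 = 39.401833
φ(d₁) = (1/√(2π))·e^{−d₁²/2} = 0.390090
Γ = φ(d₁) / (S·σ·√T) = 0.003900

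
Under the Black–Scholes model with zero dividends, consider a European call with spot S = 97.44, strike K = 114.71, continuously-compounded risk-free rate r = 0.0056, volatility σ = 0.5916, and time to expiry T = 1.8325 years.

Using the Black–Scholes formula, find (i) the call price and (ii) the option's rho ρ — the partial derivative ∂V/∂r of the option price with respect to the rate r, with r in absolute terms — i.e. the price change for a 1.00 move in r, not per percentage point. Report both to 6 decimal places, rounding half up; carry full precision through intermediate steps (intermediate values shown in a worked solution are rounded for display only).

price = 25.338128
ρ = 57.661860

σ√T = 0.5916·√1.8325 = 0.800848
d₁ = (ln(S/K) + (r+σ²/2)T) / (σ√T) = (ln(97.44/114.71) + (0.0056+0.5916²/2)·1.8325) / 0.800848 = (-0.163170 + 0.330941) / 0.800848 = 0.209491
d₂ = d₁ − σ√T = 0.209491 − 0.800848 = -0.591357
e^{−rT} = e^{−0.0056·1.8325} = 0.989790
N(d₁) = 0.582968,  N(d₂) = 0.277141
Call price V = S·N(d₁) − K·e^{−rT}·N(d₂) = 56.804354 − 31.466226 = 25.338128
ρ = K·T·e^{−rT}·N(d₂) = 57.661860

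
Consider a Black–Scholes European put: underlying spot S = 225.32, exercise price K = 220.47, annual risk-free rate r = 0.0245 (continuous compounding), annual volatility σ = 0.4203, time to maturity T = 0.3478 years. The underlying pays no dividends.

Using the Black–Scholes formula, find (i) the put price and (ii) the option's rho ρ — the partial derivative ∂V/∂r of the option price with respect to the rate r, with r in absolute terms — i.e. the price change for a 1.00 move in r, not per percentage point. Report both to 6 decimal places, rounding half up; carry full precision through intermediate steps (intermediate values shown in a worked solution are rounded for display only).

price = 18.694597
ρ = -38.068109

σ√T = 0.4203·√0.3478 = 0.247870
d₁ = (ln(S/K) + (r+σ²/2)T) / (σ√T) = (ln(225.32/220.47) + (0.0245+0.4203²/2)·0.3478) / 0.247870 = (0.021760 + 0.039241) / 0.247870 = 0.246100
d₂ = d₁ − σ√T = 0.246100 − 0.247870 = -0.001770
e^{−rT} = e^{−0.0245·0.3478} = 0.991515
N(−d₁) = 0.402802,  N(−d₂) = 0.500706
Put price V = K·e^{−rT}·N(−d₂) − S·N(−d₁) = 109.454021 − 90.759424 = 18.694597
ρ = −K·T·e^{−rT}·N(−d₂) = -38.068109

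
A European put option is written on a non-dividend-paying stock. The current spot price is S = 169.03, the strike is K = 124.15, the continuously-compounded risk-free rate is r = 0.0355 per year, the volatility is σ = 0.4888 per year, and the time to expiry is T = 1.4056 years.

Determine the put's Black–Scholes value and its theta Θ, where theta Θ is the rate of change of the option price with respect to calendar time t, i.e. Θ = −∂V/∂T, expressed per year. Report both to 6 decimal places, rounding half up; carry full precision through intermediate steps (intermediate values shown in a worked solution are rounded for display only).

price = 13.096590
Θ = -7.645734

σ√T = 0.4888·√1.4056 = 0.579512
d₁ = (ln(S/K) + (r+σ²/2)T) / (σ√T) = (ln(169.03/124.15) + (0.0355+0.4888²/2)·1.4056) / 0.579512 = (0.308586 + 0.217816) / 0.579512 = 0.908353
d₂ = d₁ − σ√T = 0.908353 − 0.579512 = 0.328842
e^{−rT} = e^{−0.0355·1.4056} = 0.951326
N(−d₁) = 0.181846,  N(−d₂) = 0.371138
Put price V = K·e^{−rT}·N(−d₂) − S·N(−d₁) = 43.833977 − 30.737387 = 13.096590
φ(d₁) = (1/√(2π))·e^{−d₁²/2} = 0.264083
Θ = −S·φ(d₁)·σ/(2√T) + r·K·e^{−rT}·N(−d₂) = −9.201840 + 1.556106 = -7.645734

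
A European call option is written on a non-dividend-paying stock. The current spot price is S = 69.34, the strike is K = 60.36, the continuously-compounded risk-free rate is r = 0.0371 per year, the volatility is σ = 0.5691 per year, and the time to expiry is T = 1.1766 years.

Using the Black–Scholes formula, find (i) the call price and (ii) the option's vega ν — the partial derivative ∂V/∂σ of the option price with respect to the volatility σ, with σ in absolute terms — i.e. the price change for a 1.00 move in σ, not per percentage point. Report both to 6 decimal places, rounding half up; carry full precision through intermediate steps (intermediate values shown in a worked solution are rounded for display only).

σ√T = 0.5691·√1.1766 = 0.617310
d₁ = (ln(S/K) + (r+σ²/2)T) / (σ√T) = (ln(69.34/60.36) + (0.0371+0.5691²/2)·1.1766) / 0.617310 = (0.138695 + 0.234187) / 0.617310 = 0.604045
d₂ = d₁ − σ√T = 0.604045 − 0.617310 = -0.013265
e^{−rT} = e^{−0.0371·1.1766} = 0.957287
N(d₁) = 0.727093,  N(d₂) = 0.494708
Call price V = S·N(d₁) − K·e^{−rT}·N(d₂) = 50.416637 − 28.585164 = 21.831472
φ(d₁) = (1/√(2π))·e^{−d₁²/2} = 0.332414
ν = S·φ(d₁)·√T = 25.002173

price = 21.831472
ν = 25.002173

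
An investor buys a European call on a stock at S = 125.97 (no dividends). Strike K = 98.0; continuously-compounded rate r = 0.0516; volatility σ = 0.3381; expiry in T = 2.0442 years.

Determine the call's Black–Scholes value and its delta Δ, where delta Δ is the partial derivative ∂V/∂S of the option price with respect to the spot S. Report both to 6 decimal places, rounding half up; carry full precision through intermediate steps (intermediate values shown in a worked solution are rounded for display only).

σ√T = 0.3381·√2.0442 = 0.483400
d₁ = (ln(S/K) + (r+σ²/2)T) / (σ√T) = (ln(125.97/98.0) + (0.0516+0.3381²/2)·2.0442) / 0.483400 = (0.251076 + 0.222319) / 0.483400 = 0.979302
d₂ = d₁ − σ√T = 0.979302 − 0.483400 = 0.495902
e^{−rT} = e^{−0.0516·2.0442} = 0.899892
N(d₁) = 0.836285,  N(d₂) = 0.690018
Call price V = S·N(d₁) − K·e^{−rT}·N(d₂) = 105.346778 − 60.852291 = 44.494488
Δ = N(d₁) = 0.836285

price = 44.494488
Δ = 0.836285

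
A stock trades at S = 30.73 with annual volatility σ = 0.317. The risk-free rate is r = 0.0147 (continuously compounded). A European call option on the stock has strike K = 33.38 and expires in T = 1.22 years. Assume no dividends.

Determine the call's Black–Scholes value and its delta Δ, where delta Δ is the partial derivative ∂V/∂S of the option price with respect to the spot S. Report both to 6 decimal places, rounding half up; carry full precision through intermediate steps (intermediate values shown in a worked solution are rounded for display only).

price = 3.459786
Δ = 0.496029

σ√T = 0.317·√1.22 = 0.350138
d₁ = (ln(S/K) + (r+σ²/2)T) / (σ√T) = (ln(30.73/33.38) + (0.0147+0.317²/2)·1.22) / 0.350138 = (-0.082718 + 0.079232) / 0.350138 = -0.009954
d₂ = d₁ − σ√T = -0.009954 − 0.350138 = -0.360092
e^{−rT} = e^{−0.0147·1.22} = 0.982226
N(d₁) = 0.496029,  N(d₂) = 0.359389
Call price V = S·N(d₁) − K·e^{−rT}·N(d₂) = 15.242972 − 11.783186 = 3.459786
Δ = N(d₁) = 0.496029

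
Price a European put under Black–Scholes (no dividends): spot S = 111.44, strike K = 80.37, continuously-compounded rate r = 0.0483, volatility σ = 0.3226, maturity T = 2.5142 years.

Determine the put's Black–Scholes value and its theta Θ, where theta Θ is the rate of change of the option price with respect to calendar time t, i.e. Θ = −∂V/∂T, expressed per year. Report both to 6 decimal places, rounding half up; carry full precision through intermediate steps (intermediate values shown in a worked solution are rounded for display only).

σ√T = 0.3226·√2.5142 = 0.511522
d₁ = (ln(S/K) + (r+σ²/2)T) / (σ√T) = (ln(111.44/80.37) + (0.0483+0.3226²/2)·2.5142) / 0.511522 = (0.326845 + 0.252263) / 0.511522 = 1.132128
d₂ = d₁ − σ√T = 1.132128 − 0.511522 = 0.620607
e^{−rT} = e^{−0.0483·2.5142} = 0.885648
N(−d₁) = 0.128790,  N(−d₂) = 0.267429
Put price V = K·e^{−rT}·N(−d₂) − S·N(−d₁) = 19.035487 − 14.352381 = 4.683106
φ(d₁) = (1/√(2π))·e^{−d₁²/2} = 0.210179
Θ = −S·φ(d₁)·σ/(2√T) + r·K·e^{−rT}·N(−d₂) = −2.382675 + 0.919414 = -1.463261

price = 4.683106
Θ = -1.463261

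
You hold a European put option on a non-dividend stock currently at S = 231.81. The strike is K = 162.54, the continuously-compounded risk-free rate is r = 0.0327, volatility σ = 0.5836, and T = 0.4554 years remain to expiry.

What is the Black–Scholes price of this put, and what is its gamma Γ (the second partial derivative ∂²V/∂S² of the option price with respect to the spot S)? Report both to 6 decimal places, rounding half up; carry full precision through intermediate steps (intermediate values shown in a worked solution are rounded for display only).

σ√T = 0.5836·√0.4554 = 0.393833
d₁ = (ln(S/K) + (r+σ²/2)T) / (σ√T) = (ln(231.81/162.54) + (0.0327+0.5836²/2)·0.4554) / 0.393833 = (0.354994 + 0.092444) / 0.393833 = 1.136111
d₂ = d₁ − σ√T = 1.136111 − 0.393833 = 0.742278
e^{−rT} = e^{−0.0327·0.4554} = 0.985219
N(−d₁) = 0.127955,  N(−d₂) = 0.228959
Put price V = K·e^{−rT}·N(−d₂) − S·N(−d₁) = 36.664979 − 29.661268 = 7.003710
φ(d₁) = (1/√(2π))·e^{−d₁²/2} = 0.209232
Γ = φ(d₁) / (S·σ·√T) = 0.002292

price = 7.003710
Γ = 0.002292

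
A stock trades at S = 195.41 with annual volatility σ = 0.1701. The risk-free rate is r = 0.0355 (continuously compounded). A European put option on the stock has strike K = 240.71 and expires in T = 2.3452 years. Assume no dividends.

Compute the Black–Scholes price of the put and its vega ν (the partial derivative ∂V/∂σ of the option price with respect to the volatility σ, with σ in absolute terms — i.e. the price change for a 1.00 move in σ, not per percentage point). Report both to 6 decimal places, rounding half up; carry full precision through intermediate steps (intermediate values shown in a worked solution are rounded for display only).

price = 37.068198
ν = 112.270476

σ√T = 0.1701·√2.3452 = 0.260492
d₁ = (ln(S/K) + (r+σ²/2)T) / (σ√T) = (ln(195.41/240.71) + (0.0355+0.1701²/2)·2.3452) / 0.260492 = (-0.208493 + 0.117183) / 0.260492 = -0.350530
d₂ = d₁ − σ√T = -0.350530 − 0.260492 = -0.611022
e^{−rT} = e^{−0.0355·2.3452} = 0.920117
N(−d₁) = 0.637030,  N(−d₂) = 0.729408
Put price V = K·e^{−rT}·N(−d₂) − S·N(−d₁) = 161.550168 − 124.481971 = 37.068198
φ(d₁) = (1/√(2π))·e^{−d₁²/2} = 0.375171
ν = S·φ(d₁)·√T = 112.270476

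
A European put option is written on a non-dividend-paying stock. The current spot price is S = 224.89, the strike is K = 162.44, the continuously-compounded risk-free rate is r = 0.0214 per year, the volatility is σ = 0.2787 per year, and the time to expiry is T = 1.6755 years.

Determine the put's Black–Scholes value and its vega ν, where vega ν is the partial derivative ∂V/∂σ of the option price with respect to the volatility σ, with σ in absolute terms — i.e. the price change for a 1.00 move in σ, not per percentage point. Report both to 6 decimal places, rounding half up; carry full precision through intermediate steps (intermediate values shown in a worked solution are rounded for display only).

price = 5.572706
ν = 57.786522

σ√T = 0.2787·√1.6755 = 0.360752
d₁ = (ln(S/K) + (r+σ²/2)T) / (σ√T) = (ln(224.89/162.44) + (0.0214+0.2787²/2)·1.6755) / 0.360752 = (0.325303 + 0.100927) / 0.360752 = 1.181502
d₂ = d₁ − σ√T = 1.181502 − 0.360752 = 0.820749
e^{−rT} = e^{−0.0214·1.6755} = 0.964780
N(−d₁) = 0.118702,  N(−d₂) = 0.205895
Put price V = K·e^{−rT}·N(−d₂) − S·N(−d₁) = 32.267541 − 26.694835 = 5.572706
φ(d₁) = (1/√(2π))·e^{−d₁²/2} = 0.198511
ν = S·φ(d₁)·√T = 57.786522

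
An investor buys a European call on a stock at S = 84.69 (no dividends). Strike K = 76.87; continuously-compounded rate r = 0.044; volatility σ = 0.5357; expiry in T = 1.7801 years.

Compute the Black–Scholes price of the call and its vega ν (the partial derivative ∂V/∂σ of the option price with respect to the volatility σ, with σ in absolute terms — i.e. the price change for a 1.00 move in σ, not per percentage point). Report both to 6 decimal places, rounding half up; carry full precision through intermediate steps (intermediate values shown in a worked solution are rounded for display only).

price = 29.170381
ν = 37.595697

σ√T = 0.5357·√1.7801 = 0.714733
d₁ = (ln(S/K) + (r+σ²/2)T) / (σ√T) = (ln(84.69/76.87) + (0.044+0.5357²/2)·1.7801) / 0.714733 = (0.096882 + 0.333746) / 0.714733 = 0.602502
d₂ = d₁ − σ√T = 0.602502 − 0.714733 = -0.112231
e^{−rT} = e^{−0.044·1.7801} = 0.924664
N(d₁) = 0.726580,  N(d₂) = 0.455320
Call price V = S·N(d₁) − K·e^{−rT}·N(d₂) = 61.534052 − 32.363670 = 29.170381
φ(d₁) = (1/√(2π))·e^{−d₁²/2} = 0.332724
ν = S·φ(d₁)·√T = 37.595697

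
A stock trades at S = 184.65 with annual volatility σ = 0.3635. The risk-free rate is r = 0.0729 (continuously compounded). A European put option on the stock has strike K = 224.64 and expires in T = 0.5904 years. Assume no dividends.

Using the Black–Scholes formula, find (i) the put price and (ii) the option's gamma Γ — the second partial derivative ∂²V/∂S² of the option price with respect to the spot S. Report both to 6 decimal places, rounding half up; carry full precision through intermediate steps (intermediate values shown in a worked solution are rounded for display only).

σ√T = 0.3635·√0.5904 = 0.279304
d₁ = (ln(S/K) + (r+σ²/2)T) / (σ√T) = (ln(184.65/224.64) + (0.0729+0.3635²/2)·0.5904) / 0.279304 = (-0.196037 + 0.082046) / 0.279304 = -0.408126
d₂ = d₁ − σ√T = -0.408126 − 0.279304 = -0.687430
e^{−rT} = e^{−0.0729·0.5904} = 0.957873
N(−d₁) = 0.658409,  N(−d₂) = 0.754094
Put price V = K·e^{−rT}·N(−d₂) − S·N(−d₁) = 162.263413 − 121.575308 = 40.688105
φ(d₁) = (1/√(2π))·e^{−d₁²/2} = 0.367063
Γ = φ(d₁) / (S·σ·√T) = 0.007117

price = 40.688105
Γ = 0.007117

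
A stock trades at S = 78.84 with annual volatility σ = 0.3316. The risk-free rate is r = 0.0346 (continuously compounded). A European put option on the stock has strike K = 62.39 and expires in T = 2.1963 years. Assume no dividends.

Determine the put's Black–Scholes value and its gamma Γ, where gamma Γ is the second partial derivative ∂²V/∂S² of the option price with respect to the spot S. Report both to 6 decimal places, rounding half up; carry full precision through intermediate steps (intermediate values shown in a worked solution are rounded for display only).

price = 5.234426
Γ = 0.007012

σ√T = 0.3316·√2.1963 = 0.491429
d₁ = (ln(S/K) + (r+σ²/2)T) / (σ√T) = (ln(78.84/62.39) + (0.0346+0.3316²/2)·2.1963) / 0.491429 = (0.234015 + 0.196743) / 0.491429 = 0.876543
d₂ = d₁ − σ√T = 0.876543 − 0.491429 = 0.385115
e^{−rT} = e^{−0.0346·2.1963} = 0.926824
N(−d₁) = 0.190367,  N(−d₂) = 0.350076
Put price V = K·e^{−rT}·N(−d₂) − S·N(−d₁) = 20.242987 − 15.008560 = 5.234426
φ(d₁) = (1/√(2π))·e^{−d₁²/2} = 0.271688
Γ = φ(d₁) / (S·σ·√T) = 0.007012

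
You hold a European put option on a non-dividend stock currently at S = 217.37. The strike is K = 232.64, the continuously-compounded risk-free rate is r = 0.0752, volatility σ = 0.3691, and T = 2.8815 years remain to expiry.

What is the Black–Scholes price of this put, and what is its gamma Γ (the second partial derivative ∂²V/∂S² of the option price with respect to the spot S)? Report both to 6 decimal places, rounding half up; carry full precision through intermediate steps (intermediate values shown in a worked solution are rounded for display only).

price = 36.083877
Γ = 0.002517

σ√T = 0.3691·√2.8815 = 0.626547
d₁ = (ln(S/K) + (r+σ²/2)T) / (σ√T) = (ln(217.37/232.64) + (0.0752+0.3691²/2)·2.8815) / 0.626547 = (-0.067891 + 0.412969) / 0.626547 = 0.550762
d₂ = d₁ − σ√T = 0.550762 − 0.626547 = -0.075785
e^{−rT} = e^{−0.0752·2.8815} = 0.805181
N(−d₁) = 0.290899,  N(−d₂) = 0.530205
Put price V = K·e^{−rT}·N(−d₂) − S·N(−d₁) = 99.316485 − 63.232609 = 36.083877
φ(d₁) = (1/√(2π))·e^{−d₁²/2} = 0.342800
Γ = φ(d₁) / (S·σ·√T) = 0.002517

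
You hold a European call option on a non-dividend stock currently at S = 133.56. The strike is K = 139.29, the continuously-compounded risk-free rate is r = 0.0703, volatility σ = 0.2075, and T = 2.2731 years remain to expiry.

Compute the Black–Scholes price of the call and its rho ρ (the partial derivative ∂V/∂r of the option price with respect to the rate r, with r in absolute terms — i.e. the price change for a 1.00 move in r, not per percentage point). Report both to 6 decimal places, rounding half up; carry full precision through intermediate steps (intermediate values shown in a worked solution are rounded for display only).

price = 24.187523
ρ = 158.435501

σ√T = 0.2075·√2.2731 = 0.312844
d₁ = (ln(S/K) + (r+σ²/2)T) / (σ√T) = (ln(133.56/139.29) + (0.0703+0.2075²/2)·2.2731) / 0.312844 = (-0.042007 + 0.208735) / 0.312844 = 0.532941
d₂ = d₁ − σ√T = 0.532941 − 0.312844 = 0.220097
e^{−rT} = e^{−0.0703·2.2731} = 0.852315
N(d₁) = 0.702963,  N(d₂) = 0.587102
Call price V = S·N(d₁) − K·e^{−rT}·N(d₂) = 93.887713 − 69.700190 = 24.187523
ρ = K·T·e^{−rT}·N(d₂) = 158.435501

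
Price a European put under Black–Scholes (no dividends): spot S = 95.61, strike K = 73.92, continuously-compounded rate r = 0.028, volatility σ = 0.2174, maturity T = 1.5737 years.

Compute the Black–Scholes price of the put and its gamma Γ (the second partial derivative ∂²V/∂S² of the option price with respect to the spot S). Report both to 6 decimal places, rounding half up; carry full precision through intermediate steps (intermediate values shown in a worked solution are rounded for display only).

price = 1.514570
Γ = 0.007081

σ√T = 0.2174·√1.5737 = 0.272722
d₁ = (ln(S/K) + (r+σ²/2)T) / (σ√T) = (ln(95.61/73.92) + (0.028+0.2174²/2)·1.5737) / 0.272722 = (0.257294 + 0.081252) / 0.272722 = 1.241359
d₂ = d₁ − σ√T = 1.241359 − 0.272722 = 0.968637
e^{−rT} = e^{−0.028·1.5737} = 0.956893
N(−d₁) = 0.107236,  N(−d₂) = 0.166363
Put price V = K·e^{−rT}·N(−d₂) − S·N(−d₁) = 11.767451 − 10.252882 = 1.514570
φ(d₁) = (1/√(2π))·e^{−d₁²/2} = 0.184626
Γ = φ(d₁) / (S·σ·√T) = 0.007081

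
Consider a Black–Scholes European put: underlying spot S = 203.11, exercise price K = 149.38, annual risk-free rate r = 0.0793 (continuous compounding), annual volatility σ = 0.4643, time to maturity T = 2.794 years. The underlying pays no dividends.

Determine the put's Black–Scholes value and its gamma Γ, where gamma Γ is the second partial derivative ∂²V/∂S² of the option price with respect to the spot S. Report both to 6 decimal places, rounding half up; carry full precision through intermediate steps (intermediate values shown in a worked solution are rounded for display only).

σ√T = 0.4643·√2.794 = 0.776090
d₁ = (ln(S/K) + (r+σ²/2)T) / (σ√T) = (ln(203.11/149.38) + (0.0793+0.4643²/2)·2.794) / 0.776090 = (0.307254 + 0.522722) / 0.776090 = 1.069433
d₂ = d₁ − σ√T = 1.069433 − 0.776090 = 0.293344
e^{−rT} = e^{−0.0793·2.794} = 0.801264
N(−d₁) = 0.142437,  N(−d₂) = 0.384630
Put price V = K·e^{−rT}·N(−d₂) − S·N(−d₁) = 46.037446 − 28.930428 = 17.107018
φ(d₁) = (1/√(2π))·e^{−d₁²/2} = 0.225196
Γ = φ(d₁) / (S·σ·√T) = 0.001429

price = 17.107018
Γ = 0.001429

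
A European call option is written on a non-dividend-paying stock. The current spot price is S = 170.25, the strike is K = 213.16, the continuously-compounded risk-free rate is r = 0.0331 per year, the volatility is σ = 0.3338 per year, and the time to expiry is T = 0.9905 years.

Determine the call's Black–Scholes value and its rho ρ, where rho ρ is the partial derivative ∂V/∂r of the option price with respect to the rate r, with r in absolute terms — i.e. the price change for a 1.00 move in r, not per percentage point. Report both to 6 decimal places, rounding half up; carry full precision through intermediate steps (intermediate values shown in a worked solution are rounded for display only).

price = 10.803713
ρ = 46.674390

σ√T = 0.3338·√0.9905 = 0.332211
d₁ = (ln(S/K) + (r+σ²/2)T) / (σ√T) = (ln(170.25/213.16) + (0.0331+0.3338²/2)·0.9905) / 0.332211 = (-0.224775 + 0.087968) / 0.332211 = -0.411810
d₂ = d₁ − σ√T = -0.411810 − 0.332211 = -0.744020
e^{−rT} = e^{−0.0331·0.9905} = 0.967746
N(d₁) = 0.340239,  N(d₂) = 0.228432
Call price V = S·N(d₁) − K·e^{−rT}·N(d₂) = 57.925763 − 47.122050 = 10.803713
ρ = K·T·e^{−rT}·N(d₂) = 46.674390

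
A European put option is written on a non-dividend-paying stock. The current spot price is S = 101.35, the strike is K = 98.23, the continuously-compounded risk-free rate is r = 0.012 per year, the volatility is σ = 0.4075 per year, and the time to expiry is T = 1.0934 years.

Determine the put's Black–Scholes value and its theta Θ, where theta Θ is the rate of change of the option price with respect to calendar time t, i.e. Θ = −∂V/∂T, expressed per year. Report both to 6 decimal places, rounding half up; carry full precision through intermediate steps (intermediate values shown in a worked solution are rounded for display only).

σ√T = 0.4075·√1.0934 = 0.426106
d₁ = (ln(S/K) + (r+σ²/2)T) / (σ√T) = (ln(101.35/98.23) + (0.012+0.4075²/2)·1.0934) / 0.426106 = (0.031268 + 0.103904) / 0.426106 = 0.317226
d₂ = d₁ − σ√T = 0.317226 − 0.426106 = -0.108879
e^{−rT} = e^{−0.012·1.0934} = 0.986965
N(−d₁) = 0.375536,  N(−d₂) = 0.543351
Put price V = K·e^{−rT}·N(−d₂) − S·N(−d₁) = 52.677620 − 38.060561 = 14.617059
φ(d₁) = (1/√(2π))·e^{−d₁²/2} = 0.379366
Θ = −S·φ(d₁)·σ/(2√T) + r·K·e^{−rT}·N(−d₂) = −7.491863 + 0.632131 = -6.859731

price = 14.617059
Θ = -6.859731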